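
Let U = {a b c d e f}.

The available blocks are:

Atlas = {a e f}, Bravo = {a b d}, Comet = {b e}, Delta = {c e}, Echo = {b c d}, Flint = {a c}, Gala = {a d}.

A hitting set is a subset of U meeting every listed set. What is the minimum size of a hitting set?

3

Take H = {a, c, e}. Each listed block contains at least one of these, so H is a hitting set of size 3.
No choice of 2 elements meets every block, so 3 is the minimum.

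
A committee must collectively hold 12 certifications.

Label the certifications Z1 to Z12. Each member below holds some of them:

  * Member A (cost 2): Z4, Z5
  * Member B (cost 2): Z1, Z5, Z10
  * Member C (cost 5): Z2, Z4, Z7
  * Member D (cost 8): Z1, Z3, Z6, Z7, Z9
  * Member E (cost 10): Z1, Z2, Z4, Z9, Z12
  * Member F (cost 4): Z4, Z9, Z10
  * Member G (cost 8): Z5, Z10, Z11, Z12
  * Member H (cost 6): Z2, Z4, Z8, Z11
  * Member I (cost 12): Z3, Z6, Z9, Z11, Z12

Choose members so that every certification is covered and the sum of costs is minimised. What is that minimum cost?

22

D, G, H together cover every certification (D ∪ G ∪ H = {Z1, Z2, Z3, Z4, Z5, Z6, Z7, Z8, Z9, Z10, Z11, Z12}); total cost 8 + 8 + 6 = 22.
The greedy pick B, H, D, G costs 24; no covering selection beats 22.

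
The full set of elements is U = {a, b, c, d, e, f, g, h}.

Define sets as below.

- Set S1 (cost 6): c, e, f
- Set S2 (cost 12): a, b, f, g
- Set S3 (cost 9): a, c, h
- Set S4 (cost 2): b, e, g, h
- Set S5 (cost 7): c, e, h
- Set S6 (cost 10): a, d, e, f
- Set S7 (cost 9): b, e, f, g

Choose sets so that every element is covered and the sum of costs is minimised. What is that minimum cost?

18

S1, S4, S6 together cover every element (S1 ∪ S4 ∪ S6 = {a, b, c, d, e, f, g, h}); total cost 6 + 2 + 10 = 18.
No covering selection has total cost below 18.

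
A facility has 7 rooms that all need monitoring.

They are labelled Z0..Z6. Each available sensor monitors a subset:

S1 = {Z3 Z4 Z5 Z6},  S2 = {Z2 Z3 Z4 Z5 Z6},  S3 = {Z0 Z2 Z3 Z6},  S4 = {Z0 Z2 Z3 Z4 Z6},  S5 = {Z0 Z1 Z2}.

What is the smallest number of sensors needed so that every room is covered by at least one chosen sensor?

2

S1 and S5 together: S1 ∪ S5 = {Z0, Z1, Z2, Z3, Z4, Z5, Z6} — every room is covered.
No single sensor has all 7 rooms (the largest, S2, has 5), so 2 is optimal.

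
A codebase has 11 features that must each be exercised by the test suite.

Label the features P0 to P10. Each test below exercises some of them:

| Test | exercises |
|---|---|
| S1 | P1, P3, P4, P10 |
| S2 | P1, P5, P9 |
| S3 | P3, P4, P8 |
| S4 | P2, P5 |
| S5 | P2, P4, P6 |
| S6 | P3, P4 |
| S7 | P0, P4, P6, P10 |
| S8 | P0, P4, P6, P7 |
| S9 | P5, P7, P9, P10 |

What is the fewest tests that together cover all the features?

Take {S2, S3, S4, S7, S8}. Their union is {P0, P1, P2, P3, P4, P5, P6, P7, P8, P9, P10}, which is all 11 features.
No 4 of the 9 tests cover everything (all 126 combinations miss at least one feature), so 5 is optimal.

5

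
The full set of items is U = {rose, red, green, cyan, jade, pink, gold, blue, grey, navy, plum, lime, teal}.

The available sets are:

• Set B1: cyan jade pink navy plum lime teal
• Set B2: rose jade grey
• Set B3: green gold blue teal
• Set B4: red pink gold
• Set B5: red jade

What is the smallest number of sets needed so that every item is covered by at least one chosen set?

4

B1, B2, B3, and B4 cover everything between them: the union {rose, red, green, cyan, jade, pink, gold, blue, grey, navy, plum, lime, teal} is all of U.
No 3 of the 5 sets cover everything (all 10 combinations miss at least one item), so 4 is optimal.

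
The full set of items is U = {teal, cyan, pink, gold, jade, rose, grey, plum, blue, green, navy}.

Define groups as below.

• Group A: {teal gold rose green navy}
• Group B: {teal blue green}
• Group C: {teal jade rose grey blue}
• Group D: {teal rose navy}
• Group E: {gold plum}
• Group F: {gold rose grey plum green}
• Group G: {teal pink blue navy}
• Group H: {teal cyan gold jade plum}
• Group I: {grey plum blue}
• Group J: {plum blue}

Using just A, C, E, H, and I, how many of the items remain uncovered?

1

Union of A, C, E, H, I = {teal, cyan, gold, jade, rose, grey, plum, blue, green, navy}.
Not covered: pink — 1 item.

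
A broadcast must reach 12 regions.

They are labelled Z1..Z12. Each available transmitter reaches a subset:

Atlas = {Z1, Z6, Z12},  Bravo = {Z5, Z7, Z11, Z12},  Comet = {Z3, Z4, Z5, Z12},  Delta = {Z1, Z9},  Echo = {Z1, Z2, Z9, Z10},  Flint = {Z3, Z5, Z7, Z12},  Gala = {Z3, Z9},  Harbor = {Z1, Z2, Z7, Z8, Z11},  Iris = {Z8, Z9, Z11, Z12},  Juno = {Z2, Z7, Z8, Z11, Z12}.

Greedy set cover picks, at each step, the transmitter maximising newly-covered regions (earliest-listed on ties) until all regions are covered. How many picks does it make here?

Greedy: pick Harbor (covers 5 new) → pick Comet (covers 4 new) → pick Echo (covers 2 new) → pick Atlas (covers 1 new). Total picks: 4.

4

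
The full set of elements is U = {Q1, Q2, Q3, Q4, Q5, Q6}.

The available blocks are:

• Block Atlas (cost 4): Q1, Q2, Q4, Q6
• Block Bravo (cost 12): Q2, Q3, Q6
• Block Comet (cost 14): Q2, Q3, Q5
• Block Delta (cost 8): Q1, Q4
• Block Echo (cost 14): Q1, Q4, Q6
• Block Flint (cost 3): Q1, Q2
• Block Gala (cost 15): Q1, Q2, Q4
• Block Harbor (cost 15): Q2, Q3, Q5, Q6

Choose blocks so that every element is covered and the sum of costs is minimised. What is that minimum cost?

Atlas, Comet together cover every element (Atlas ∪ Comet = {Q1, Q2, Q3, Q4, Q5, Q6}); total cost 4 + 14 = 18.
No covering selection has total cost below 18.

18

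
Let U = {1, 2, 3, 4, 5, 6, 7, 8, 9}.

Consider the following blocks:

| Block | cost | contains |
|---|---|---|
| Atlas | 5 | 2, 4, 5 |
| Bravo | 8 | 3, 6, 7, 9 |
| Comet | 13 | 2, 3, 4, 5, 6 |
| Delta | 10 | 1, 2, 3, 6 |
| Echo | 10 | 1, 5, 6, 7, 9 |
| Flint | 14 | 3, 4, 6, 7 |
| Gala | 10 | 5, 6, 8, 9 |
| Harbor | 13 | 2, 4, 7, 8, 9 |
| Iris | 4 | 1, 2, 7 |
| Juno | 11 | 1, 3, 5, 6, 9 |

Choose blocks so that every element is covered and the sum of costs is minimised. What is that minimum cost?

24

Harbor, Juno together cover every element (Harbor ∪ Juno = {1, 2, 3, 4, 5, 6, 7, 8, 9}); total cost 13 + 11 = 24.
The greedy pick Iris, Atlas, Bravo, Gala costs 27; no covering selection beats 24.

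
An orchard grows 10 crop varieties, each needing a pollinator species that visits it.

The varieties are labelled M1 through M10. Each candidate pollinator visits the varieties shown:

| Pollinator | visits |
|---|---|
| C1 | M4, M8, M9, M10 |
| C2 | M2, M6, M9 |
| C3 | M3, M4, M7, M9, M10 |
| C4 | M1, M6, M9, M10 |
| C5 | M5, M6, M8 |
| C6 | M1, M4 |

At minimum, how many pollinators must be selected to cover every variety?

C2 and C3 and C5 and C6 together: C2 ∪ C3 ∪ C5 ∪ C6 = {M1, M2, M3, M4, M5, M6, M7, M8, M9, M10} — every variety is covered.
No 3 of the 6 pollinators cover everything (all 20 combinations miss at least one variety), so 4 is optimal.

4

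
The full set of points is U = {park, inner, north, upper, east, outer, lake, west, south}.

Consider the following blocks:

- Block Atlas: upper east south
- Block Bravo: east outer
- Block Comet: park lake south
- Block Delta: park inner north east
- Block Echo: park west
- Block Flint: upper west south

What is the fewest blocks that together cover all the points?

4

Bravo, Comet, Delta, and Flint cover everything between them: the union {park, inner, north, upper, east, outer, lake, west, south} is all of U.
Only Bravo contains outer, so Bravo is forced; the remaining 7 points need at least 3 more blocks (each remaining block adds at most 3) — so at least 4 blocks are needed, and 4 is optimal.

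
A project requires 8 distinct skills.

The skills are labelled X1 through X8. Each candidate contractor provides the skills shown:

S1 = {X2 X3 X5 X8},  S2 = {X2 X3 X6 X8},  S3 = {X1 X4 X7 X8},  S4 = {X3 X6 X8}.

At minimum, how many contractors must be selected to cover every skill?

S1 and S3 and S4 together: S1 ∪ S3 ∪ S4 = {X1, X2, X3, X4, X5, X6, X7, X8} — every skill is covered.
Only S3 contains X1, so S3 is forced; the remaining 4 skills need at least 2 more contractors (each remaining contractor adds at most 3) — so at least 3 contractors are needed, and 3 is optimal.

3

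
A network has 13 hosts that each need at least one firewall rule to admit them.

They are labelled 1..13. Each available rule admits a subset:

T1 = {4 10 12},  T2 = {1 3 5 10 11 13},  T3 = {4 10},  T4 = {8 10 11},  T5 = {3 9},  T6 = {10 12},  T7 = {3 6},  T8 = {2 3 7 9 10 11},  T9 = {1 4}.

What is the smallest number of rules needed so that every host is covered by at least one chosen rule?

Take {T1, T2, T4, T7, T8}. Their union is {1, 2, 3, 4, 5, 6, 7, 8, 9, 10, 11, 12, 13}, which is all 13 hosts.
No 4 of the 9 rules cover everything (all 126 combinations miss at least one host), so 5 is optimal.

5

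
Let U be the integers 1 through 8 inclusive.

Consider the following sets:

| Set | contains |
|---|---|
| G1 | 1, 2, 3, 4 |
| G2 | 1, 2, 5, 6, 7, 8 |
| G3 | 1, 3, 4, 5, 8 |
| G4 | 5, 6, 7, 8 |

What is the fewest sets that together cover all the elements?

G1 and G2 cover everything between them: the union {1, 2, 3, 4, 5, 6, 7, 8} is all of U.
No single set has all 8 elements (the largest, G2, has 6), so 2 is optimal.

2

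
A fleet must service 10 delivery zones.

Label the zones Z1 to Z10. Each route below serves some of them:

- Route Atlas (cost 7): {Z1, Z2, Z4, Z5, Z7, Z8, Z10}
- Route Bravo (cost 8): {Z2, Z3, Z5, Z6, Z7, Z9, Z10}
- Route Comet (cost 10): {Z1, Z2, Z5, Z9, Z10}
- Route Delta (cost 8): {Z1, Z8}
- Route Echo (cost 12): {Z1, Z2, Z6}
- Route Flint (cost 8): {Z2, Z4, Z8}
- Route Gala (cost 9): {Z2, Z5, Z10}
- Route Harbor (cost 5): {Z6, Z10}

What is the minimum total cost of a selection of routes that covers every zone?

15

Atlas, Bravo together cover every zone (Atlas ∪ Bravo = {Z1, Z2, Z3, Z4, Z5, Z6, Z7, Z8, Z9, Z10}); total cost 7 + 8 = 15.
No covering selection has total cost below 15.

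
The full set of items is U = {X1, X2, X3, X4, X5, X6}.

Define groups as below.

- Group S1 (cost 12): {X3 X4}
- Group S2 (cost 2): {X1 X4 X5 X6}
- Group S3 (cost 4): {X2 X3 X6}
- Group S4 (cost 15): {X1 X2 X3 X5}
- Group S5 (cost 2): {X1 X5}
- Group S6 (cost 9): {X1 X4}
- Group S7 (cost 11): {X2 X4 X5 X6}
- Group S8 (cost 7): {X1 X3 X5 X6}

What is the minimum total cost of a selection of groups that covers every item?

6

S2, S3 together cover every item (S2 ∪ S3 = {X1, X2, X3, X4, X5, X6}); total cost 2 + 4 = 6.
No covering selection has total cost below 6.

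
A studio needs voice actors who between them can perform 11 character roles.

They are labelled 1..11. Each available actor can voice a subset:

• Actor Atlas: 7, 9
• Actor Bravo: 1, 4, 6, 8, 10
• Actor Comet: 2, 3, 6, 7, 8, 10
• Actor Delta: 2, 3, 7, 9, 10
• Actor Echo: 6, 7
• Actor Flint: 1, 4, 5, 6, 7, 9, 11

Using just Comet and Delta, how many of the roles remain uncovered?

4

Union of Comet, Delta = {2, 3, 6, 7, 8, 9, 10}.
Not covered: 1, 4, 5, 11 — 4 roles.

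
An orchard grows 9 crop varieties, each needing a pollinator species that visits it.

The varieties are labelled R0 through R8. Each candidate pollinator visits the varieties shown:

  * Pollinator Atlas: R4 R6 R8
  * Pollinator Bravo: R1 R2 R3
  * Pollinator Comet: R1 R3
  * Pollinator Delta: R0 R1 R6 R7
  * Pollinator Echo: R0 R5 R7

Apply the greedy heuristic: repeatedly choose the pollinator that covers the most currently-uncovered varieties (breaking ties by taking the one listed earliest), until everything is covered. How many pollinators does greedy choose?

Greedy: pick Delta (covers 4 new) → pick Atlas (covers 2 new) → pick Bravo (covers 2 new) → pick Echo (covers 1 new). Total picks: 4.
(The true minimum cover uses only 3 pollinators, so greedy is not optimal here.)

4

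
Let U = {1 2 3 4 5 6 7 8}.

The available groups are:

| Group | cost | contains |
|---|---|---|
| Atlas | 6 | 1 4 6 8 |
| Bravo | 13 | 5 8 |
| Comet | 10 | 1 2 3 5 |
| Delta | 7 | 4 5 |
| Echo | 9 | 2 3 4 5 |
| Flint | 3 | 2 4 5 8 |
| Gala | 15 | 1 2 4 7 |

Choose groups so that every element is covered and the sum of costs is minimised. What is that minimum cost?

Atlas, Echo, Gala together cover every element (Atlas ∪ Echo ∪ Gala = {1, 2, 3, 4, 5, 6, 7, 8}); total cost 6 + 9 + 15 = 30.
The greedy pick Flint, Atlas, Echo, Gala costs 33; no covering selection beats 30.

30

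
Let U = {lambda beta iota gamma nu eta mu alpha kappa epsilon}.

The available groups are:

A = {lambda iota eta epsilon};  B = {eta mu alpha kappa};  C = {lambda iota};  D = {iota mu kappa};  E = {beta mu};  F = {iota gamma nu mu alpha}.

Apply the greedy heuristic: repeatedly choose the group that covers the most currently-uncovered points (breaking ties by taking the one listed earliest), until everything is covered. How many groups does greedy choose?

Greedy: pick F (covers 5 new) → pick A (covers 3 new) → pick B (covers 1 new) → pick E (covers 1 new). Total picks: 4.

4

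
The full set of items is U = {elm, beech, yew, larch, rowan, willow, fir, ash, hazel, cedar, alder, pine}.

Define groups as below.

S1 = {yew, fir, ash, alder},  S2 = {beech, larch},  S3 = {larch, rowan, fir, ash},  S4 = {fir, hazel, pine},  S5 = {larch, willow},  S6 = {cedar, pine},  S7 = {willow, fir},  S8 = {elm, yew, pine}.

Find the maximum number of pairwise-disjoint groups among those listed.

S2, S6, S7 are pairwise disjoint (S2={beech,larch}; S6={cedar,pine}; S7={willow,fir}).
Every remaining group overlaps one of these, and no 4 of the listed groups are pairwise disjoint, so 3 is the maximum.

3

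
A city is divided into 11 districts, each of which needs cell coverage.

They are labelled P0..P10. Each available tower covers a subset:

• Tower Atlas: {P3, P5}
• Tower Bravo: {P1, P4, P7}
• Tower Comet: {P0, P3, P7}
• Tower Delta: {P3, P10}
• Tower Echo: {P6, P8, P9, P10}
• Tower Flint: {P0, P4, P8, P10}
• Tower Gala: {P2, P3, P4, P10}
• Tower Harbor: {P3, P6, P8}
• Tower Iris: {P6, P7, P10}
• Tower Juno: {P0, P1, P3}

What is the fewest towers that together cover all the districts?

Take {Atlas, Echo, Gala, Iris, Juno}. Their union is {P0, P1, P2, P3, P4, P5, P6, P7, P8, P9, P10}, which is all 11 districts.
No 4 of the 10 towers cover everything (all 210 combinations miss at least one district), so 5 is optimal.

5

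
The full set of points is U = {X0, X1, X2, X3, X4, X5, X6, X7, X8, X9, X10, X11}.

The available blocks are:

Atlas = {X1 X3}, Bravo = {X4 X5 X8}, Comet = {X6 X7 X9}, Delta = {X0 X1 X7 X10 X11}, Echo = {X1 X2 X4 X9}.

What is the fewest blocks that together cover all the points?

5

Take {Atlas, Bravo, Comet, Delta, Echo}. Their union is {X0, X1, X2, X3, X4, X5, X6, X7, X8, X9, X10, X11}, which is all 12 points.
No 4 of the 5 blocks cover everything (all 5 combinations miss at least one point), so 5 is optimal.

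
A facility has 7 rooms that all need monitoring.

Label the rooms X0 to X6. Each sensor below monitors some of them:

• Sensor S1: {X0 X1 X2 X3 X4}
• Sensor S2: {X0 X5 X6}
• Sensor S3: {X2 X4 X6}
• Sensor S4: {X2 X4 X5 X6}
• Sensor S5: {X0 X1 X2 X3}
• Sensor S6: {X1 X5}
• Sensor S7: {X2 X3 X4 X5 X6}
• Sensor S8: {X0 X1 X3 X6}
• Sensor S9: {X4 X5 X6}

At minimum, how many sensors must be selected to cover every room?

2

Take {S5, S9}. Their union is {X0, X1, X2, X3, X4, X5, X6}, which is all 7 rooms.
No single sensor has all 7 rooms (the largest, S1, has 5), so 2 is optimal.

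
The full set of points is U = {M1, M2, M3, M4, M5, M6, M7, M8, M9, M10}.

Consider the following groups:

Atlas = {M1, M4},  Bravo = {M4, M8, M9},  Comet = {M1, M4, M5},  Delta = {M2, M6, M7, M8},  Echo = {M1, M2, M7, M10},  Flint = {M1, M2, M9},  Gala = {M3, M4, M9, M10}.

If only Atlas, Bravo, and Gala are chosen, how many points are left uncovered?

4

Union of Atlas, Bravo, Gala = {M1, M3, M4, M8, M9, M10}.
Not covered: M2, M5, M6, M7 — 4 points.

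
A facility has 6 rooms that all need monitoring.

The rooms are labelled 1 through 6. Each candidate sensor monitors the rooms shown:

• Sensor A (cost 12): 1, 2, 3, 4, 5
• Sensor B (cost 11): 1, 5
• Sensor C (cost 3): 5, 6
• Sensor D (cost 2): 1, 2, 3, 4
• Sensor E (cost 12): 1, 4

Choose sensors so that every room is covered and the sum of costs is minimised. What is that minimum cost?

5

C, D together cover every room (C ∪ D = {1, 2, 3, 4, 5, 6}); total cost 3 + 2 = 5.
No covering selection has total cost below 5.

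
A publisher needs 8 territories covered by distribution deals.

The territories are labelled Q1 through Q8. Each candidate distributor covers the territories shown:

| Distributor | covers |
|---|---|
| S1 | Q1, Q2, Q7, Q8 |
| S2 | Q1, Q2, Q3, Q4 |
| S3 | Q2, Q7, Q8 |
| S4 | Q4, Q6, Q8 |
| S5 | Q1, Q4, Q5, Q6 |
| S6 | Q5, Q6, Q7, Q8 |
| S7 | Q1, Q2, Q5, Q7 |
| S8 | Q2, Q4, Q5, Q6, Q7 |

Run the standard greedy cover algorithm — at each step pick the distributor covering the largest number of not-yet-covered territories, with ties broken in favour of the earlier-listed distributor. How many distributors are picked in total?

3

Greedy: pick S8 (covers 5 new) → pick S1 (covers 2 new) → pick S2 (covers 1 new). Total picks: 3.
(The true minimum cover uses only 2 distributors, so greedy is not optimal here.)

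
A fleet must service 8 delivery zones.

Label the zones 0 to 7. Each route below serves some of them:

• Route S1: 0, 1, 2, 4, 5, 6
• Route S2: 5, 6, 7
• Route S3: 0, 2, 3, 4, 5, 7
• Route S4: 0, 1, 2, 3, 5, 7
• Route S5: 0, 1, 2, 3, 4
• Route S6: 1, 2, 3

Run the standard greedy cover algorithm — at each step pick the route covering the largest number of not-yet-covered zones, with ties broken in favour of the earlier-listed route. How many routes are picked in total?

2

Greedy: pick S1 (covers 6 new) → pick S3 (covers 2 new). Total picks: 2.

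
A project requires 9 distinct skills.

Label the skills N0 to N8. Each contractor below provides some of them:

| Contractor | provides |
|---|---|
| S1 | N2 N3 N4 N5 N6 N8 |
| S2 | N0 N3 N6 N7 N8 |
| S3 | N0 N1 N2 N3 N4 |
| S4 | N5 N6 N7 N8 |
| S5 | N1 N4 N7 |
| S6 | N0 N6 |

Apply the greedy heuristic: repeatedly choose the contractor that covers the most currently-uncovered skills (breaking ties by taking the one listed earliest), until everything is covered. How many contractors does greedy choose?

Greedy: pick S1 (covers 6 new) → pick S2 (covers 2 new) → pick S3 (covers 1 new). Total picks: 3.
(The true minimum cover uses only 2 contractors, so greedy is not optimal here.)

3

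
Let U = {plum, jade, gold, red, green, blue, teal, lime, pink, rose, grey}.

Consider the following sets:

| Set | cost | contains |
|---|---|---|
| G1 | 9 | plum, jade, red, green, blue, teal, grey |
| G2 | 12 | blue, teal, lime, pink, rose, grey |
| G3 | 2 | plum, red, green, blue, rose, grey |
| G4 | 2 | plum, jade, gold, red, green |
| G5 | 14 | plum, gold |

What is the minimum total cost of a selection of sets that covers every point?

14

G2, G4 together cover every point (G2 ∪ G4 = {plum, jade, gold, red, green, blue, teal, lime, pink, rose, grey}); total cost 12 + 2 = 14.
The greedy pick G3, G4, G2 costs 16; no covering selection beats 14.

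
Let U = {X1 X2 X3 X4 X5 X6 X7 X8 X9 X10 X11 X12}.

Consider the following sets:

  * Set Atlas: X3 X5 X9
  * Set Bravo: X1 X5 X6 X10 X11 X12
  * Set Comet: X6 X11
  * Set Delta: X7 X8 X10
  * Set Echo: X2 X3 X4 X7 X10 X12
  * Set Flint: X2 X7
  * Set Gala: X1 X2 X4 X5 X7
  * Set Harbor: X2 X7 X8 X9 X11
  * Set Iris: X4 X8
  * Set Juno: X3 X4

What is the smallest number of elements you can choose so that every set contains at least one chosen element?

4

The 4 elements {X2, X3, X8, X11} hit every set.
The sets Atlas, Comet, Flint, Iris are pairwise disjoint, so any hitting set needs a separate element for each — at least 4. Hence 4 is optimal.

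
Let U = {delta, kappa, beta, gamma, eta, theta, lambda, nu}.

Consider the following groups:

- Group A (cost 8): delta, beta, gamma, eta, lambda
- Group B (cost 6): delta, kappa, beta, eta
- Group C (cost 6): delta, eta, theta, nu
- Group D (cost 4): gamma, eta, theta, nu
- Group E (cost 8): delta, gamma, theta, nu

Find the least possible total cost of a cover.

A, B, D together cover every element (A ∪ B ∪ D = {delta, kappa, beta, gamma, eta, theta, lambda, nu}); total cost 8 + 6 + 4 = 18.
No covering selection has total cost below 18.

18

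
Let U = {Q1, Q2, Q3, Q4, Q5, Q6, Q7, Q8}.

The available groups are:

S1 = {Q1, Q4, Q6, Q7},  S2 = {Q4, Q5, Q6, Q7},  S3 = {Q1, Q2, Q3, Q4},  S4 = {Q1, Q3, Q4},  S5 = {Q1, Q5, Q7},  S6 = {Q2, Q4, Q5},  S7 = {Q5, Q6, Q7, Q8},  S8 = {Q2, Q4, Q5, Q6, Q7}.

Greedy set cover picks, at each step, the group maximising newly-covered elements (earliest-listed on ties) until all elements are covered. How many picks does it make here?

Greedy: pick S8 (covers 5 new) → pick S3 (covers 2 new) → pick S7 (covers 1 new). Total picks: 3.
(The true minimum cover uses only 2 groups, so greedy is not optimal here.)

3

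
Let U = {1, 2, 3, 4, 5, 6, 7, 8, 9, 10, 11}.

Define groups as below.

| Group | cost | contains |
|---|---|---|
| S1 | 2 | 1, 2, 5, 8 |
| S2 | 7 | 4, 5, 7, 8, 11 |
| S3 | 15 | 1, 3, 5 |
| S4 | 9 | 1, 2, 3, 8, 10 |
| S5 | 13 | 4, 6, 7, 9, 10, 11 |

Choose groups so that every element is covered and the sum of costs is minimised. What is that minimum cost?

S1, S4, S5 together cover every element (S1 ∪ S4 ∪ S5 = {1, 2, 3, 4, 5, 6, 7, 8, 9, 10, 11}); total cost 2 + 9 + 13 = 24.
No covering selection has total cost below 24.

24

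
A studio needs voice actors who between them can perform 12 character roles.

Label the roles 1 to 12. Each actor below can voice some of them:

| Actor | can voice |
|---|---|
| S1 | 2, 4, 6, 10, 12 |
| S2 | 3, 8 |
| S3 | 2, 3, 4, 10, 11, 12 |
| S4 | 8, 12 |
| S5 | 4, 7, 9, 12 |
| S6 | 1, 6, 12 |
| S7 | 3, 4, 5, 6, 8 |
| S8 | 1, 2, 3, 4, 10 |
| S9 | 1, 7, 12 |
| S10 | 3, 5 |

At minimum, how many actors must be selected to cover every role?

S3 and S5 and S7 and S9 together: S3 ∪ S5 ∪ S7 ∪ S9 = {1, 2, 3, 4, 5, 6, 7, 8, 9, 10, 11, 12} — every role is covered.
No 3 of the 10 actors cover everything (all 120 combinations miss at least one role), so 4 is optimal.

4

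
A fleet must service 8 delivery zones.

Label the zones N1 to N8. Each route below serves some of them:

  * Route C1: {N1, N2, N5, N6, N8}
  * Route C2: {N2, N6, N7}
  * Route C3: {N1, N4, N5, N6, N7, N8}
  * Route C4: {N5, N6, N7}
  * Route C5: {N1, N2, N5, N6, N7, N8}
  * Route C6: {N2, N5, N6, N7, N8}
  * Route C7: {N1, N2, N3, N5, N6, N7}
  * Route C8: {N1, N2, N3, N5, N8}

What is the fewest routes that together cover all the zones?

C3 and C8 together: C3 ∪ C8 = {N1, N2, N3, N4, N5, N6, N7, N8} — every zone is covered.
No single route has all 8 zones (the largest, C3, has 6), so 2 is optimal.

2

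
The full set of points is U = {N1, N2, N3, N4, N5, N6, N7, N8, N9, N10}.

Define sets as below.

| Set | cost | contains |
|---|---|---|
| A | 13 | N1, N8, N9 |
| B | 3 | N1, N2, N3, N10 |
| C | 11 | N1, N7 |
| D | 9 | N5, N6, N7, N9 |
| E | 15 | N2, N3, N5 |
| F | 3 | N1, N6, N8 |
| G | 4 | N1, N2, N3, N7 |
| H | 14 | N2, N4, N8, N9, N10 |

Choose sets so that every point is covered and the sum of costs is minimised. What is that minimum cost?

26

B, D, H together cover every point (B ∪ D ∪ H = {N1, N2, N3, N4, N5, N6, N7, N8, N9, N10}); total cost 3 + 9 + 14 = 26.
The greedy pick B, F, D, H costs 29; no covering selection beats 26.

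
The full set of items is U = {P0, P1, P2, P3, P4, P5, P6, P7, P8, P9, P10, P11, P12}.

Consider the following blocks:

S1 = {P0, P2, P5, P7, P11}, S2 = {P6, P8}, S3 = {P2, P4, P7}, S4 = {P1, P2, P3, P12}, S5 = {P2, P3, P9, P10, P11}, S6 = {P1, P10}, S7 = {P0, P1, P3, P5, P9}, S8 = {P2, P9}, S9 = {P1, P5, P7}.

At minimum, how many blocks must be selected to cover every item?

S1, S2, S3, S4, and S5 cover everything between them: the union {P0, P1, P2, P3, P4, P5, P6, P7, P8, P9, P10, P11, P12} is all of U.
No 4 of the 9 blocks cover everything (all 126 combinations miss at least one item), so 5 is optimal.

5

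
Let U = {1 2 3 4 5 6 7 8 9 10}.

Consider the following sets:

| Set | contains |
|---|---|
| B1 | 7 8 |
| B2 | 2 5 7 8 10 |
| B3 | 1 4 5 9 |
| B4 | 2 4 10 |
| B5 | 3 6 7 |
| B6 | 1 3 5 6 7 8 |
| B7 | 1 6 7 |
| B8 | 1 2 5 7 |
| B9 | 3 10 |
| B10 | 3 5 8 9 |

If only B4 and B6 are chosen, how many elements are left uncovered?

Union of B4, B6 = {1, 2, 3, 4, 5, 6, 7, 8, 10}.
Not covered: 9 — 1 element.

1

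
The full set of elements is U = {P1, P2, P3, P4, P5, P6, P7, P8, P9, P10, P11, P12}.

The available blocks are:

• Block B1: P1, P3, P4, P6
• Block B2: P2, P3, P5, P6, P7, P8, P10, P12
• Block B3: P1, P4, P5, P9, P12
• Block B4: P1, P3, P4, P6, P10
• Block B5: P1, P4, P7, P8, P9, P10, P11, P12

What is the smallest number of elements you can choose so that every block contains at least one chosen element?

The 2 elements {P4, P10} hit every block.
No single element lies in every block, so at least 2 are needed and 2 is optimal.

2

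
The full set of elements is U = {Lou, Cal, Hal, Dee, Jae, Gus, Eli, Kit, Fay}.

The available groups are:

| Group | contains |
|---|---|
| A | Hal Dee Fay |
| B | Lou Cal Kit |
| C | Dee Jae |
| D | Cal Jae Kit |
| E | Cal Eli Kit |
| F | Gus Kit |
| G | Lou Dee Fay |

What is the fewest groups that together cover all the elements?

5

A and B and D and E and F together: A ∪ B ∪ D ∪ E ∪ F = {Lou, Cal, Hal, Dee, Jae, Gus, Eli, Kit, Fay} — every element is covered.
No 4 of the 7 groups cover everything (all 35 combinations miss at least one element), so 5 is optimal.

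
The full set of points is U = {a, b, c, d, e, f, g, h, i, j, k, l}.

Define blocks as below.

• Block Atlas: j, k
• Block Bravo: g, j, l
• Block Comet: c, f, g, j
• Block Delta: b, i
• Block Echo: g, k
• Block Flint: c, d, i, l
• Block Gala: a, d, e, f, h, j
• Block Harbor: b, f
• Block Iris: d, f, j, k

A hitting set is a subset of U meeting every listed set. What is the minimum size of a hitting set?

4

The 4 points {f, g, i, j} hit every block.
No choice of 3 points meets every block, so 4 is the minimum.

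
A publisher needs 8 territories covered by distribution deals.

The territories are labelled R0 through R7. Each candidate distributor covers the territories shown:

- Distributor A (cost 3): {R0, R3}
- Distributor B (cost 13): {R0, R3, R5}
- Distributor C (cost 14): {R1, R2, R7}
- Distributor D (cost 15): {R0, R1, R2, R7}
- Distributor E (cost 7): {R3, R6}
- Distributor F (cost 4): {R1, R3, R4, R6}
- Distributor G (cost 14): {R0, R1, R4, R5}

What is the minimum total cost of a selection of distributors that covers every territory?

B, C, F together cover every territory (B ∪ C ∪ F = {R0, R1, R2, R3, R4, R5, R6, R7}); total cost 13 + 14 + 4 = 31.
The greedy pick F, A, C, B costs 34; no covering selection beats 31.

31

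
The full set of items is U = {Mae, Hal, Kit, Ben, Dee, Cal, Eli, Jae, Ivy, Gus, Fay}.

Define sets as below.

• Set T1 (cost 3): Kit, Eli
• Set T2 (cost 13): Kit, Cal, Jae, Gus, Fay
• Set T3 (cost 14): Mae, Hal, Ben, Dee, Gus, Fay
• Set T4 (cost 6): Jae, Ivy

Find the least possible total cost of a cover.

36

T1, T2, T3, T4 together cover every item (T1 ∪ T2 ∪ T3 ∪ T4 = {Mae, Hal, Kit, Ben, Dee, Cal, Eli, Jae, Ivy, Gus, Fay}); total cost 3 + 13 + 14 + 6 = 36.
No covering selection has total cost below 36.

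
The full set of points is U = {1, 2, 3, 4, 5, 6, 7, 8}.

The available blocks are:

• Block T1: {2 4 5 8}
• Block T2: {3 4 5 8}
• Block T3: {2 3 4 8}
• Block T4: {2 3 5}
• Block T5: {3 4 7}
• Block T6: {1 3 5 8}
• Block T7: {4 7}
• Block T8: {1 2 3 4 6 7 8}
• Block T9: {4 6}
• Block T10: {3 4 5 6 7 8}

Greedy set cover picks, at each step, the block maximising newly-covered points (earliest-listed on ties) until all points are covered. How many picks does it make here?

2

Greedy: pick T8 (covers 7 new) → pick T1 (covers 1 new). Total picks: 2.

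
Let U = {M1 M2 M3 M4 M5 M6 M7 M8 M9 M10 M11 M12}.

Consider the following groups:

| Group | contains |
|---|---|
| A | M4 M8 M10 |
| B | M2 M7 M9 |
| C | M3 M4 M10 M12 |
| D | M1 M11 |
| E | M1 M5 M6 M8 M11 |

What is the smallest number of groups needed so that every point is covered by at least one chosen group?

3

B, C, and E cover everything between them: the union {M1, M2, M3, M4, M5, M6, M7, M8, M9, M10, M11, M12} is all of U.
Each group has at most 5 points, and 2·5 = 10 < 12 — so at least 3 groups are needed, and 3 is optimal.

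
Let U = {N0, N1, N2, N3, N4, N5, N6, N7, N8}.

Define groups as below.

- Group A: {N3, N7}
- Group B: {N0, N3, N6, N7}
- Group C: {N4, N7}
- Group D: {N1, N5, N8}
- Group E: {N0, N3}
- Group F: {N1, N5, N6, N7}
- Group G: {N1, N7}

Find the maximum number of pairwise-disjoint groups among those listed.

C, D, E are pairwise disjoint (C={N4,N7}; D={N1,N5,N8}; E={N0,N3}).
Every remaining group overlaps one of these, and no 4 of the listed groups are pairwise disjoint, so 3 is the maximum.

3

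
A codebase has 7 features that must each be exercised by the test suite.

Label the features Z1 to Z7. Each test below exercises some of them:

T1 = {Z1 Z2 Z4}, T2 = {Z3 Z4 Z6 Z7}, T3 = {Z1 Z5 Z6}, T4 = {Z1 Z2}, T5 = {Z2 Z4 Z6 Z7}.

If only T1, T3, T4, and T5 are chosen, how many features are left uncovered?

Union of T1, T3, T4, T5 = {Z1, Z2, Z4, Z5, Z6, Z7}.
Not covered: Z3 — 1 feature.

1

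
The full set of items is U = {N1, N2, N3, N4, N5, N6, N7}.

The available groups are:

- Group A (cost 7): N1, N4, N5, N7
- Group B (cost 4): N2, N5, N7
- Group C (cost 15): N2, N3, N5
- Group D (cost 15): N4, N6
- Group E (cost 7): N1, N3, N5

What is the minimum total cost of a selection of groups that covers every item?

B, D, E together cover every item (B ∪ D ∪ E = {N1, N2, N3, N4, N5, N6, N7}); total cost 4 + 15 + 7 = 26.
The greedy pick B, A, E, D costs 33; no covering selection beats 26.

26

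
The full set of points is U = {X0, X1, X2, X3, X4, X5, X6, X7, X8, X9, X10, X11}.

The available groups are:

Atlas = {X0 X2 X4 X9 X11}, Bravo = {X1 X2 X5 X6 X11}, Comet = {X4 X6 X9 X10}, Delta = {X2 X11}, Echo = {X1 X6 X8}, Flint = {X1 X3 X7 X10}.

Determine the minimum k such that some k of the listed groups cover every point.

Atlas, Bravo, Echo, and Flint cover everything between them: the union {X0, X1, X2, X3, X4, X5, X6, X7, X8, X9, X10, X11} is all of U.
Only Bravo contains X5, so Bravo is forced; the remaining 7 points need at least 3 more groups (each remaining group adds at most 3) — so at least 4 groups are needed, and 4 is optimal.

4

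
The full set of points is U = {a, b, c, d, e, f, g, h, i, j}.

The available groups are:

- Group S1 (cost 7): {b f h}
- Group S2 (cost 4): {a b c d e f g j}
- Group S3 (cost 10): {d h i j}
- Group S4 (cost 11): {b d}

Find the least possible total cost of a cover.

14

S2, S3 together cover every point (S2 ∪ S3 = {a, b, c, d, e, f, g, h, i, j}); total cost 4 + 10 = 14.
No covering selection has total cost below 14.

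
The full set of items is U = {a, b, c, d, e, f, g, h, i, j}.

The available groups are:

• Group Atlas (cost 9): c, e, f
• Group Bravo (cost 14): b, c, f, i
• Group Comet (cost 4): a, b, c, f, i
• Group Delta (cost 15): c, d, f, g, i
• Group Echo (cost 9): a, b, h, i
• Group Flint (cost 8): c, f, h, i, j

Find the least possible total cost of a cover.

Atlas, Comet, Delta, Flint together cover every item (Atlas ∪ Comet ∪ Delta ∪ Flint = {a, b, c, d, e, f, g, h, i, j}); total cost 9 + 4 + 15 + 8 = 36.
No covering selection has total cost below 36.

36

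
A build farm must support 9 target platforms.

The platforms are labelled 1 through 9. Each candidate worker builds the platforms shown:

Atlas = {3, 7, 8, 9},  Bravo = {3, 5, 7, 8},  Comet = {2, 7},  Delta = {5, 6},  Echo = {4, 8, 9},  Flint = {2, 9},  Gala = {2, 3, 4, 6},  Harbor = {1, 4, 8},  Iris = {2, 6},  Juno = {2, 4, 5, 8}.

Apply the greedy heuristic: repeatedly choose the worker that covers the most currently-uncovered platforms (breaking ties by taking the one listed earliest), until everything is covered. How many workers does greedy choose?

Greedy: pick Atlas (covers 4 new) → pick Gala (covers 3 new) → pick Bravo (covers 1 new) → pick Harbor (covers 1 new). Total picks: 4.

4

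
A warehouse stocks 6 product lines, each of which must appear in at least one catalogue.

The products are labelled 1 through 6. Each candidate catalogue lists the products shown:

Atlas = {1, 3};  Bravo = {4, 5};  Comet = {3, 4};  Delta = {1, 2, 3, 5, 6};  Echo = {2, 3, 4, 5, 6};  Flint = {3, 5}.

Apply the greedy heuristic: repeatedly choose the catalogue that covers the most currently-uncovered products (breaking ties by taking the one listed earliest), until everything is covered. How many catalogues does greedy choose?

2

Greedy: pick Delta (covers 5 new) → pick Bravo (covers 1 new). Total picks: 2.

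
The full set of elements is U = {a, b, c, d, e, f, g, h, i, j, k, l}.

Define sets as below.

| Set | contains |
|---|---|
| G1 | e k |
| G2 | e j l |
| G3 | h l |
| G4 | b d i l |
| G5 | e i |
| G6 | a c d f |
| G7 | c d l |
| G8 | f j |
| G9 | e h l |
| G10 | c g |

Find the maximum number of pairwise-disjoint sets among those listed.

4

G1, G3, G8, G10 are pairwise disjoint (G1={e,k}; G3={h,l}; G8={f,j}; G10={c,g}).
Every remaining set overlaps one of these, and no 5 of the listed sets are pairwise disjoint, so 4 is the maximum.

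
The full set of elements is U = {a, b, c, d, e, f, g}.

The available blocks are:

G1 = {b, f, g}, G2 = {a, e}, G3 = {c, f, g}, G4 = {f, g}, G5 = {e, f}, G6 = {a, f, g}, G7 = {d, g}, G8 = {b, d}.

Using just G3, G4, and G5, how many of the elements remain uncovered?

Union of G3, G4, G5 = {c, e, f, g}.
Not covered: a, b, d — 3 elements.

3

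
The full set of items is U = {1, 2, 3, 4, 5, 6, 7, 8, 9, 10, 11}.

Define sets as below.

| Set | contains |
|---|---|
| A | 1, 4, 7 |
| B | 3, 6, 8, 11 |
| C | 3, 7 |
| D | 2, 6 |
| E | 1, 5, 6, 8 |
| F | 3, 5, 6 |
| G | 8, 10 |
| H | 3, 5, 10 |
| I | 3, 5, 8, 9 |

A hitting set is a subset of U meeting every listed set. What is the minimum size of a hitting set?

4

T = {2, 3, 4, 8} meets every set (each contains at least one member of T), and |T| = 4.
No choice of 3 items meets every set, so 4 is the minimum.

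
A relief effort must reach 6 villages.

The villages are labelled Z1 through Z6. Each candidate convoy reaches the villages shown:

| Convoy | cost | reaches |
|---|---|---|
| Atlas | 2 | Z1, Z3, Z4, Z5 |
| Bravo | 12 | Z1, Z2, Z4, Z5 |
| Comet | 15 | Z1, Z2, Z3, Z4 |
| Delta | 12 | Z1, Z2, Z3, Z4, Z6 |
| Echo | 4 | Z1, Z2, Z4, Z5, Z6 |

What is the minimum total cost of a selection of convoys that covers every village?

6

Atlas, Echo together cover every village (Atlas ∪ Echo = {Z1, Z2, Z3, Z4, Z5, Z6}); total cost 2 + 4 = 6.
No covering selection has total cost below 6.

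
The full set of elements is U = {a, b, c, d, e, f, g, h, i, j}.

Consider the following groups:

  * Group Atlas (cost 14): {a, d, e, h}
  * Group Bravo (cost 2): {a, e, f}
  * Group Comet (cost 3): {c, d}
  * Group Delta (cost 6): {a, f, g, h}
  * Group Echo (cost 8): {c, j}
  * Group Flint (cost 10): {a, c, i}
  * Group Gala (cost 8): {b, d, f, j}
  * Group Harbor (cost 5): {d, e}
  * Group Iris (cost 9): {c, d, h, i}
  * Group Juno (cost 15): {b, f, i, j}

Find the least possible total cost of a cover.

Bravo, Delta, Gala, Iris together cover every element (Bravo ∪ Delta ∪ Gala ∪ Iris = {a, b, c, d, e, f, g, h, i, j}); total cost 2 + 6 + 8 + 9 = 25.
The greedy pick Bravo, Comet, Delta, Gala, Iris costs 28; no covering selection beats 25.

25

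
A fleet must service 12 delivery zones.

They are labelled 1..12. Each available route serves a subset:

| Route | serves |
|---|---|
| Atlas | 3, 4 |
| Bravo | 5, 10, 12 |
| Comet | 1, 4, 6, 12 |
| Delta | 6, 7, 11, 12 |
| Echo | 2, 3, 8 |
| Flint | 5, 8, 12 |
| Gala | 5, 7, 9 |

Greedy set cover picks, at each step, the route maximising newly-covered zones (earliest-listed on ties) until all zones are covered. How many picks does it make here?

5

Greedy: pick Comet (covers 4 new) → pick Echo (covers 3 new) → pick Gala (covers 3 new) → pick Bravo (covers 1 new) → pick Delta (covers 1 new). Total picks: 5.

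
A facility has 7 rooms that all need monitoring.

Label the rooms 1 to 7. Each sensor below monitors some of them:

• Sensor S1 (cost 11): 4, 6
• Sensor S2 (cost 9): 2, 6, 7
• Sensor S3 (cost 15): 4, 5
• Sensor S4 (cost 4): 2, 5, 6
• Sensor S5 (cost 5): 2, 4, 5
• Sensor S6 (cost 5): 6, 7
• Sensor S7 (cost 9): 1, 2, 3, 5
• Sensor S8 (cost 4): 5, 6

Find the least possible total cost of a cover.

S5, S6, S7 together cover every room (S5 ∪ S6 ∪ S7 = {1, 2, 3, 4, 5, 6, 7}); total cost 5 + 5 + 9 = 19.
The greedy pick S4, S7, S5, S6 costs 23; no covering selection beats 19.

19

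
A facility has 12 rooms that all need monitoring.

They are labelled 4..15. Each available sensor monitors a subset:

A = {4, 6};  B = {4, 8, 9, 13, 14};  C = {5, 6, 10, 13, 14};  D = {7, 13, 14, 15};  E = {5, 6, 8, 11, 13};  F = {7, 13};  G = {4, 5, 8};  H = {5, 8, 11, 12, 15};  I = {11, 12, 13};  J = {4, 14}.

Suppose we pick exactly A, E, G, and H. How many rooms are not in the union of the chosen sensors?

Union of A, E, G, H = {4, 5, 6, 8, 11, 12, 13, 15}.
Not covered: 7, 9, 10, 14 — 4 rooms.

4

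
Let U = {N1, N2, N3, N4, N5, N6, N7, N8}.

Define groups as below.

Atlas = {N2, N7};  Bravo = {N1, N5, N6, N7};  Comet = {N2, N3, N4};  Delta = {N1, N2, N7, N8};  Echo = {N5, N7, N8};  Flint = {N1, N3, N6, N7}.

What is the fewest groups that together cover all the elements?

3

Bravo, Comet, and Echo cover everything between them: the union {N1, N2, N3, N4, N5, N6, N7, N8} is all of U.
Only Comet contains N4, so Comet is forced; the remaining 5 elements need at least 2 more groups (each remaining group adds at most 4) — so at least 3 groups are needed, and 3 is optimal.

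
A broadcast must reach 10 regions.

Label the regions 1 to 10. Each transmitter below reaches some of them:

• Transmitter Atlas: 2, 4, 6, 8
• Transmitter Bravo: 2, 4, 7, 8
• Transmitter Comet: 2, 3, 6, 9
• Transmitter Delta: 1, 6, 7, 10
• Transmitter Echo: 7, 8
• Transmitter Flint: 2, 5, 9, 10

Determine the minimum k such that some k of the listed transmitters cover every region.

Atlas and Comet and Delta and Flint together: Atlas ∪ Comet ∪ Delta ∪ Flint = {1, 2, 3, 4, 5, 6, 7, 8, 9, 10} — every region is covered.
No 3 of the 6 transmitters cover everything (all 20 combinations miss at least one region), so 4 is optimal.

4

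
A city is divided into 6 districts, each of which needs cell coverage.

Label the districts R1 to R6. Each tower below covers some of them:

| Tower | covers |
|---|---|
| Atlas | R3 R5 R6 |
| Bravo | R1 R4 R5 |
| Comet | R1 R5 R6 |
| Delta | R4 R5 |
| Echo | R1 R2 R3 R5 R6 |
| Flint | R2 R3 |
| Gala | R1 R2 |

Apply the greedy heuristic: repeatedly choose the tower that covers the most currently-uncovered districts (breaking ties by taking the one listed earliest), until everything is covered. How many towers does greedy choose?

2

Greedy: pick Echo (covers 5 new) → pick Bravo (covers 1 new). Total picks: 2.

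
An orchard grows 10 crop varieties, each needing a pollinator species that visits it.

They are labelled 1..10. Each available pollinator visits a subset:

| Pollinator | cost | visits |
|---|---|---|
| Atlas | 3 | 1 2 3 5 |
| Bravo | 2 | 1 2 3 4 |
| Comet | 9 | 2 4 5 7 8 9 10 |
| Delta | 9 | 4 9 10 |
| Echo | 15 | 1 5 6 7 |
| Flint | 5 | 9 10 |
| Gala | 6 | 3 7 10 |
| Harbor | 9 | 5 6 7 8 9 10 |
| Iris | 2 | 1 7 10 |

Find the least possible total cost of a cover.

11

Bravo, Harbor together cover every variety (Bravo ∪ Harbor = {1, 2, 3, 4, 5, 6, 7, 8, 9, 10}); total cost 2 + 9 = 11.
The greedy pick Bravo, Iris, Harbor costs 13; no covering selection beats 11.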